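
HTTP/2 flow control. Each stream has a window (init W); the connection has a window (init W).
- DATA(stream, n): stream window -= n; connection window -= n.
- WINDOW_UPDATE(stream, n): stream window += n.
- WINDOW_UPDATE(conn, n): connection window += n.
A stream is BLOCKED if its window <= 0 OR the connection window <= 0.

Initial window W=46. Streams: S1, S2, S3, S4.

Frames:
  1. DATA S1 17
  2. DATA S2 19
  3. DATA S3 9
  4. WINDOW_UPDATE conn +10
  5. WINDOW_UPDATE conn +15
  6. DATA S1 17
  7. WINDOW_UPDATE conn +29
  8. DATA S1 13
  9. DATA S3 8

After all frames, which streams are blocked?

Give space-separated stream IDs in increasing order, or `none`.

Op 1: conn=29 S1=29 S2=46 S3=46 S4=46 blocked=[]
Op 2: conn=10 S1=29 S2=27 S3=46 S4=46 blocked=[]
Op 3: conn=1 S1=29 S2=27 S3=37 S4=46 blocked=[]
Op 4: conn=11 S1=29 S2=27 S3=37 S4=46 blocked=[]
Op 5: conn=26 S1=29 S2=27 S3=37 S4=46 blocked=[]
Op 6: conn=9 S1=12 S2=27 S3=37 S4=46 blocked=[]
Op 7: conn=38 S1=12 S2=27 S3=37 S4=46 blocked=[]
Op 8: conn=25 S1=-1 S2=27 S3=37 S4=46 blocked=[1]
Op 9: conn=17 S1=-1 S2=27 S3=29 S4=46 blocked=[1]

Answer: S1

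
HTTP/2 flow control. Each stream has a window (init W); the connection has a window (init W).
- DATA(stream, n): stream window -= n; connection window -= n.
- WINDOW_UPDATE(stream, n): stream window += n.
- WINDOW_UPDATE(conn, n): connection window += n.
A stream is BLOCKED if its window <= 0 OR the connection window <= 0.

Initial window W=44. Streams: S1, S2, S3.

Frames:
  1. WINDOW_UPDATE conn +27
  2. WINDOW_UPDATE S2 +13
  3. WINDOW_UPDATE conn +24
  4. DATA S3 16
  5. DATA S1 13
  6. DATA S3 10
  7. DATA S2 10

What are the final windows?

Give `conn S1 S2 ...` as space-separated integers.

Answer: 46 31 47 18

Derivation:
Op 1: conn=71 S1=44 S2=44 S3=44 blocked=[]
Op 2: conn=71 S1=44 S2=57 S3=44 blocked=[]
Op 3: conn=95 S1=44 S2=57 S3=44 blocked=[]
Op 4: conn=79 S1=44 S2=57 S3=28 blocked=[]
Op 5: conn=66 S1=31 S2=57 S3=28 blocked=[]
Op 6: conn=56 S1=31 S2=57 S3=18 blocked=[]
Op 7: conn=46 S1=31 S2=47 S3=18 blocked=[]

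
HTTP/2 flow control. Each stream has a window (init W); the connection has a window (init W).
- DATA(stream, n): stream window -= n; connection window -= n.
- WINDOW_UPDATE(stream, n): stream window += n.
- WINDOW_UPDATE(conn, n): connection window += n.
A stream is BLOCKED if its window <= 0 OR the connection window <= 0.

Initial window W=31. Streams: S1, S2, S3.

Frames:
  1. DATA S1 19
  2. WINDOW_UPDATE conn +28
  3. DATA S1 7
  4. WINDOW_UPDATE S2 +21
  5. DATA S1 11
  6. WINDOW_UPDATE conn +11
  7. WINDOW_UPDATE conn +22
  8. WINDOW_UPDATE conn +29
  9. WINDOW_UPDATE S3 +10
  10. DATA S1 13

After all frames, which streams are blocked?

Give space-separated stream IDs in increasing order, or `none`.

Op 1: conn=12 S1=12 S2=31 S3=31 blocked=[]
Op 2: conn=40 S1=12 S2=31 S3=31 blocked=[]
Op 3: conn=33 S1=5 S2=31 S3=31 blocked=[]
Op 4: conn=33 S1=5 S2=52 S3=31 blocked=[]
Op 5: conn=22 S1=-6 S2=52 S3=31 blocked=[1]
Op 6: conn=33 S1=-6 S2=52 S3=31 blocked=[1]
Op 7: conn=55 S1=-6 S2=52 S3=31 blocked=[1]
Op 8: conn=84 S1=-6 S2=52 S3=31 blocked=[1]
Op 9: conn=84 S1=-6 S2=52 S3=41 blocked=[1]
Op 10: conn=71 S1=-19 S2=52 S3=41 blocked=[1]

Answer: S1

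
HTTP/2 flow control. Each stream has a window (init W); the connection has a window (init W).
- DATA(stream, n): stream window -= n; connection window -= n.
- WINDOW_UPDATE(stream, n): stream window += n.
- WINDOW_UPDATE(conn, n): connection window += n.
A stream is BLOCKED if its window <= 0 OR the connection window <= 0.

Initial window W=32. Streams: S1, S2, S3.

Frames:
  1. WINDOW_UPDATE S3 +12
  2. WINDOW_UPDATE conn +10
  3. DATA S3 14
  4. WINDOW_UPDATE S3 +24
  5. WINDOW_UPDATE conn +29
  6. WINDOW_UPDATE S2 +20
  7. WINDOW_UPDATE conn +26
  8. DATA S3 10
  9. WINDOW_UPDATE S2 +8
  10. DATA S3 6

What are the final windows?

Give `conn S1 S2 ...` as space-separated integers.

Op 1: conn=32 S1=32 S2=32 S3=44 blocked=[]
Op 2: conn=42 S1=32 S2=32 S3=44 blocked=[]
Op 3: conn=28 S1=32 S2=32 S3=30 blocked=[]
Op 4: conn=28 S1=32 S2=32 S3=54 blocked=[]
Op 5: conn=57 S1=32 S2=32 S3=54 blocked=[]
Op 6: conn=57 S1=32 S2=52 S3=54 blocked=[]
Op 7: conn=83 S1=32 S2=52 S3=54 blocked=[]
Op 8: conn=73 S1=32 S2=52 S3=44 blocked=[]
Op 9: conn=73 S1=32 S2=60 S3=44 blocked=[]
Op 10: conn=67 S1=32 S2=60 S3=38 blocked=[]

Answer: 67 32 60 38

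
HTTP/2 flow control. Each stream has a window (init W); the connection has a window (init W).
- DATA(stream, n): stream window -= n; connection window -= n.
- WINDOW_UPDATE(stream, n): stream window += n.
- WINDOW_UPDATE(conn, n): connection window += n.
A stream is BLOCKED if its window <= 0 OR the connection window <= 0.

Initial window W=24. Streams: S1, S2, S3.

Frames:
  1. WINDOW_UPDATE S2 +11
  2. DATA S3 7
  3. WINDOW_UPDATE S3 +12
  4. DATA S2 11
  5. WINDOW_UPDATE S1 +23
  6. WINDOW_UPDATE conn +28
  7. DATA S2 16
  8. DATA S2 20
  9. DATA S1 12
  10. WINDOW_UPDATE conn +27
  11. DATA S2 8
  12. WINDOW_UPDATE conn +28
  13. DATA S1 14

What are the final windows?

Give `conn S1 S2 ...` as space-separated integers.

Answer: 19 21 -20 29

Derivation:
Op 1: conn=24 S1=24 S2=35 S3=24 blocked=[]
Op 2: conn=17 S1=24 S2=35 S3=17 blocked=[]
Op 3: conn=17 S1=24 S2=35 S3=29 blocked=[]
Op 4: conn=6 S1=24 S2=24 S3=29 blocked=[]
Op 5: conn=6 S1=47 S2=24 S3=29 blocked=[]
Op 6: conn=34 S1=47 S2=24 S3=29 blocked=[]
Op 7: conn=18 S1=47 S2=8 S3=29 blocked=[]
Op 8: conn=-2 S1=47 S2=-12 S3=29 blocked=[1, 2, 3]
Op 9: conn=-14 S1=35 S2=-12 S3=29 blocked=[1, 2, 3]
Op 10: conn=13 S1=35 S2=-12 S3=29 blocked=[2]
Op 11: conn=5 S1=35 S2=-20 S3=29 blocked=[2]
Op 12: conn=33 S1=35 S2=-20 S3=29 blocked=[2]
Op 13: conn=19 S1=21 S2=-20 S3=29 blocked=[2]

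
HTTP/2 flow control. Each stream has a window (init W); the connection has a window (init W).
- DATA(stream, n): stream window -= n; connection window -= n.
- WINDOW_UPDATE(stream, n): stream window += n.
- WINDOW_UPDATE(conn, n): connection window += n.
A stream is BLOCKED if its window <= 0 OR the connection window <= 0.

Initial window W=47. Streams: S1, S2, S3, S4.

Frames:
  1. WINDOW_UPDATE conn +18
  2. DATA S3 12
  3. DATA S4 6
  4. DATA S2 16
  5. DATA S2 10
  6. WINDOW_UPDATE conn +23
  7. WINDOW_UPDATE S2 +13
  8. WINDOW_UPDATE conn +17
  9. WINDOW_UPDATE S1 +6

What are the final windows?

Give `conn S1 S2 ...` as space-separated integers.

Answer: 61 53 34 35 41

Derivation:
Op 1: conn=65 S1=47 S2=47 S3=47 S4=47 blocked=[]
Op 2: conn=53 S1=47 S2=47 S3=35 S4=47 blocked=[]
Op 3: conn=47 S1=47 S2=47 S3=35 S4=41 blocked=[]
Op 4: conn=31 S1=47 S2=31 S3=35 S4=41 blocked=[]
Op 5: conn=21 S1=47 S2=21 S3=35 S4=41 blocked=[]
Op 6: conn=44 S1=47 S2=21 S3=35 S4=41 blocked=[]
Op 7: conn=44 S1=47 S2=34 S3=35 S4=41 blocked=[]
Op 8: conn=61 S1=47 S2=34 S3=35 S4=41 blocked=[]
Op 9: conn=61 S1=53 S2=34 S3=35 S4=41 blocked=[]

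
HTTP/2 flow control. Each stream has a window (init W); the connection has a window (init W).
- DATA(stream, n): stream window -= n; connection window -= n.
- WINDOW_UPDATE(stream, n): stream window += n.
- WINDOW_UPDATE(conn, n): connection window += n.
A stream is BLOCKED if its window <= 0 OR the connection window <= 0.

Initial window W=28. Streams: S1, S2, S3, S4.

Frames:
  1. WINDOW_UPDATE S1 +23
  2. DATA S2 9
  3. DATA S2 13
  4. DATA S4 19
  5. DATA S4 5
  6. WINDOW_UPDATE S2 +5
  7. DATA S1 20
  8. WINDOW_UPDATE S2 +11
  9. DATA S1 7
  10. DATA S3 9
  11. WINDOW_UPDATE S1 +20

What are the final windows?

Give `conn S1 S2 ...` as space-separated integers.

Answer: -54 44 22 19 4

Derivation:
Op 1: conn=28 S1=51 S2=28 S3=28 S4=28 blocked=[]
Op 2: conn=19 S1=51 S2=19 S3=28 S4=28 blocked=[]
Op 3: conn=6 S1=51 S2=6 S3=28 S4=28 blocked=[]
Op 4: conn=-13 S1=51 S2=6 S3=28 S4=9 blocked=[1, 2, 3, 4]
Op 5: conn=-18 S1=51 S2=6 S3=28 S4=4 blocked=[1, 2, 3, 4]
Op 6: conn=-18 S1=51 S2=11 S3=28 S4=4 blocked=[1, 2, 3, 4]
Op 7: conn=-38 S1=31 S2=11 S3=28 S4=4 blocked=[1, 2, 3, 4]
Op 8: conn=-38 S1=31 S2=22 S3=28 S4=4 blocked=[1, 2, 3, 4]
Op 9: conn=-45 S1=24 S2=22 S3=28 S4=4 blocked=[1, 2, 3, 4]
Op 10: conn=-54 S1=24 S2=22 S3=19 S4=4 blocked=[1, 2, 3, 4]
Op 11: conn=-54 S1=44 S2=22 S3=19 S4=4 blocked=[1, 2, 3, 4]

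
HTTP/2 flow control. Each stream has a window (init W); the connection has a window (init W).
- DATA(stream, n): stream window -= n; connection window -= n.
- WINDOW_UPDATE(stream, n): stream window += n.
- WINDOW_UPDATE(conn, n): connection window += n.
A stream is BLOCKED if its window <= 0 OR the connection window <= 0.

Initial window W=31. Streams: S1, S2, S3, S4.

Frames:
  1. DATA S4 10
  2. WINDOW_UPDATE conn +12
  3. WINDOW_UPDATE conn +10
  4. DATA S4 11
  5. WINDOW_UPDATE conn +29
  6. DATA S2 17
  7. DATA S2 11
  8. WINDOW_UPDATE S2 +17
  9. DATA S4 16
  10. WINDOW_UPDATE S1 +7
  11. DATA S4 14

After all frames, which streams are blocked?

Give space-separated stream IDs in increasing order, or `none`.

Op 1: conn=21 S1=31 S2=31 S3=31 S4=21 blocked=[]
Op 2: conn=33 S1=31 S2=31 S3=31 S4=21 blocked=[]
Op 3: conn=43 S1=31 S2=31 S3=31 S4=21 blocked=[]
Op 4: conn=32 S1=31 S2=31 S3=31 S4=10 blocked=[]
Op 5: conn=61 S1=31 S2=31 S3=31 S4=10 blocked=[]
Op 6: conn=44 S1=31 S2=14 S3=31 S4=10 blocked=[]
Op 7: conn=33 S1=31 S2=3 S3=31 S4=10 blocked=[]
Op 8: conn=33 S1=31 S2=20 S3=31 S4=10 blocked=[]
Op 9: conn=17 S1=31 S2=20 S3=31 S4=-6 blocked=[4]
Op 10: conn=17 S1=38 S2=20 S3=31 S4=-6 blocked=[4]
Op 11: conn=3 S1=38 S2=20 S3=31 S4=-20 blocked=[4]

Answer: S4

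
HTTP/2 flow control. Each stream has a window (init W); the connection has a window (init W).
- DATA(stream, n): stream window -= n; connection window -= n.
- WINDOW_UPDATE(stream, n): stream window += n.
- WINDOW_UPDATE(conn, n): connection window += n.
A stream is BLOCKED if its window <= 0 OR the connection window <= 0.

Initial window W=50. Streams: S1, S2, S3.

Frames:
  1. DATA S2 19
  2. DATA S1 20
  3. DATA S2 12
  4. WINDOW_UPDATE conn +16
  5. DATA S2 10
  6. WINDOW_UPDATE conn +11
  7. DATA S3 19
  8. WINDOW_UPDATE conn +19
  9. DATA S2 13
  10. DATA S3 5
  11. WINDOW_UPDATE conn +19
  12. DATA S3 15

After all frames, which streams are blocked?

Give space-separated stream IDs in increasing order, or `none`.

Op 1: conn=31 S1=50 S2=31 S3=50 blocked=[]
Op 2: conn=11 S1=30 S2=31 S3=50 blocked=[]
Op 3: conn=-1 S1=30 S2=19 S3=50 blocked=[1, 2, 3]
Op 4: conn=15 S1=30 S2=19 S3=50 blocked=[]
Op 5: conn=5 S1=30 S2=9 S3=50 blocked=[]
Op 6: conn=16 S1=30 S2=9 S3=50 blocked=[]
Op 7: conn=-3 S1=30 S2=9 S3=31 blocked=[1, 2, 3]
Op 8: conn=16 S1=30 S2=9 S3=31 blocked=[]
Op 9: conn=3 S1=30 S2=-4 S3=31 blocked=[2]
Op 10: conn=-2 S1=30 S2=-4 S3=26 blocked=[1, 2, 3]
Op 11: conn=17 S1=30 S2=-4 S3=26 blocked=[2]
Op 12: conn=2 S1=30 S2=-4 S3=11 blocked=[2]

Answer: S2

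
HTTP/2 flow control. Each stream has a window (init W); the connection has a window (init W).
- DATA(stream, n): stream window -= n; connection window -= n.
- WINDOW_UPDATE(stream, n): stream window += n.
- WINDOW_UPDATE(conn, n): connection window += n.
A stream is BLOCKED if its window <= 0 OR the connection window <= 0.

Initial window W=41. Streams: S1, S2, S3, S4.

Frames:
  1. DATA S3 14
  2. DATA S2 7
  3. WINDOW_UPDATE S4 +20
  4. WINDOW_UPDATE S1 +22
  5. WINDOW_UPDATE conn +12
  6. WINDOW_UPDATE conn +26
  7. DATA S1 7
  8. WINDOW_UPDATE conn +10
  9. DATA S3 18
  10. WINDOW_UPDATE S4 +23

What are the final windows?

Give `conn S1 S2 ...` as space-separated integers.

Op 1: conn=27 S1=41 S2=41 S3=27 S4=41 blocked=[]
Op 2: conn=20 S1=41 S2=34 S3=27 S4=41 blocked=[]
Op 3: conn=20 S1=41 S2=34 S3=27 S4=61 blocked=[]
Op 4: conn=20 S1=63 S2=34 S3=27 S4=61 blocked=[]
Op 5: conn=32 S1=63 S2=34 S3=27 S4=61 blocked=[]
Op 6: conn=58 S1=63 S2=34 S3=27 S4=61 blocked=[]
Op 7: conn=51 S1=56 S2=34 S3=27 S4=61 blocked=[]
Op 8: conn=61 S1=56 S2=34 S3=27 S4=61 blocked=[]
Op 9: conn=43 S1=56 S2=34 S3=9 S4=61 blocked=[]
Op 10: conn=43 S1=56 S2=34 S3=9 S4=84 blocked=[]

Answer: 43 56 34 9 84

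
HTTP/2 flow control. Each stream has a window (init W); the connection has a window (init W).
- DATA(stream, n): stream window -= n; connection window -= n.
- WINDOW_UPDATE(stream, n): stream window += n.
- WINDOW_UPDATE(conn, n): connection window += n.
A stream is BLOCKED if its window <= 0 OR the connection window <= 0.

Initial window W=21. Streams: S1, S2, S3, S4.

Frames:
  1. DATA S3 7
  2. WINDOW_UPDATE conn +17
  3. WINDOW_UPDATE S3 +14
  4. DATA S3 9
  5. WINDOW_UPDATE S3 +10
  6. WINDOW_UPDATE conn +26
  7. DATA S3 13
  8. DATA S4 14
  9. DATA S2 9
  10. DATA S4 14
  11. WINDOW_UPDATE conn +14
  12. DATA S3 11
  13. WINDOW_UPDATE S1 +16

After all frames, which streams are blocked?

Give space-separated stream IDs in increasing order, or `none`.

Answer: S4

Derivation:
Op 1: conn=14 S1=21 S2=21 S3=14 S4=21 blocked=[]
Op 2: conn=31 S1=21 S2=21 S3=14 S4=21 blocked=[]
Op 3: conn=31 S1=21 S2=21 S3=28 S4=21 blocked=[]
Op 4: conn=22 S1=21 S2=21 S3=19 S4=21 blocked=[]
Op 5: conn=22 S1=21 S2=21 S3=29 S4=21 blocked=[]
Op 6: conn=48 S1=21 S2=21 S3=29 S4=21 blocked=[]
Op 7: conn=35 S1=21 S2=21 S3=16 S4=21 blocked=[]
Op 8: conn=21 S1=21 S2=21 S3=16 S4=7 blocked=[]
Op 9: conn=12 S1=21 S2=12 S3=16 S4=7 blocked=[]
Op 10: conn=-2 S1=21 S2=12 S3=16 S4=-7 blocked=[1, 2, 3, 4]
Op 11: conn=12 S1=21 S2=12 S3=16 S4=-7 blocked=[4]
Op 12: conn=1 S1=21 S2=12 S3=5 S4=-7 blocked=[4]
Op 13: conn=1 S1=37 S2=12 S3=5 S4=-7 blocked=[4]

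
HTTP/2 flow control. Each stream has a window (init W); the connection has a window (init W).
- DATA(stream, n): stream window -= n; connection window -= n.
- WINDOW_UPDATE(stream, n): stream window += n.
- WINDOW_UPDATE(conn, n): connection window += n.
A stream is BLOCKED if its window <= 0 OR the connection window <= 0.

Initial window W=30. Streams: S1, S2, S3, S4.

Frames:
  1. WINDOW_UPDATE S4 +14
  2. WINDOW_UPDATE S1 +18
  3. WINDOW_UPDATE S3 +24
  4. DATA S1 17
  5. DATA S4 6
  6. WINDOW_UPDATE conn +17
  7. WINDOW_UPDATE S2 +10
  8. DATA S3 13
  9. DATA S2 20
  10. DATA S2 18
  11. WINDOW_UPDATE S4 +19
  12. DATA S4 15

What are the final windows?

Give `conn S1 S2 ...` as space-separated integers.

Answer: -42 31 2 41 42

Derivation:
Op 1: conn=30 S1=30 S2=30 S3=30 S4=44 blocked=[]
Op 2: conn=30 S1=48 S2=30 S3=30 S4=44 blocked=[]
Op 3: conn=30 S1=48 S2=30 S3=54 S4=44 blocked=[]
Op 4: conn=13 S1=31 S2=30 S3=54 S4=44 blocked=[]
Op 5: conn=7 S1=31 S2=30 S3=54 S4=38 blocked=[]
Op 6: conn=24 S1=31 S2=30 S3=54 S4=38 blocked=[]
Op 7: conn=24 S1=31 S2=40 S3=54 S4=38 blocked=[]
Op 8: conn=11 S1=31 S2=40 S3=41 S4=38 blocked=[]
Op 9: conn=-9 S1=31 S2=20 S3=41 S4=38 blocked=[1, 2, 3, 4]
Op 10: conn=-27 S1=31 S2=2 S3=41 S4=38 blocked=[1, 2, 3, 4]
Op 11: conn=-27 S1=31 S2=2 S3=41 S4=57 blocked=[1, 2, 3, 4]
Op 12: conn=-42 S1=31 S2=2 S3=41 S4=42 blocked=[1, 2, 3, 4]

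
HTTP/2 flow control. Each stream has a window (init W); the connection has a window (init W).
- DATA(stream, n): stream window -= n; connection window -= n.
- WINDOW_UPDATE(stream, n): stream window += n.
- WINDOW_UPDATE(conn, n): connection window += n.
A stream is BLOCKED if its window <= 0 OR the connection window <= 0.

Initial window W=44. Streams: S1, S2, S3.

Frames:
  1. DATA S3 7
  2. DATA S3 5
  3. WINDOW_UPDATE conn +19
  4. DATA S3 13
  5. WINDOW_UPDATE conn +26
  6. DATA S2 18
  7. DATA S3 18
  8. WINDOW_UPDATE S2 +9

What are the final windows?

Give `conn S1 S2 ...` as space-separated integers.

Answer: 28 44 35 1

Derivation:
Op 1: conn=37 S1=44 S2=44 S3=37 blocked=[]
Op 2: conn=32 S1=44 S2=44 S3=32 blocked=[]
Op 3: conn=51 S1=44 S2=44 S3=32 blocked=[]
Op 4: conn=38 S1=44 S2=44 S3=19 blocked=[]
Op 5: conn=64 S1=44 S2=44 S3=19 blocked=[]
Op 6: conn=46 S1=44 S2=26 S3=19 blocked=[]
Op 7: conn=28 S1=44 S2=26 S3=1 blocked=[]
Op 8: conn=28 S1=44 S2=35 S3=1 blocked=[]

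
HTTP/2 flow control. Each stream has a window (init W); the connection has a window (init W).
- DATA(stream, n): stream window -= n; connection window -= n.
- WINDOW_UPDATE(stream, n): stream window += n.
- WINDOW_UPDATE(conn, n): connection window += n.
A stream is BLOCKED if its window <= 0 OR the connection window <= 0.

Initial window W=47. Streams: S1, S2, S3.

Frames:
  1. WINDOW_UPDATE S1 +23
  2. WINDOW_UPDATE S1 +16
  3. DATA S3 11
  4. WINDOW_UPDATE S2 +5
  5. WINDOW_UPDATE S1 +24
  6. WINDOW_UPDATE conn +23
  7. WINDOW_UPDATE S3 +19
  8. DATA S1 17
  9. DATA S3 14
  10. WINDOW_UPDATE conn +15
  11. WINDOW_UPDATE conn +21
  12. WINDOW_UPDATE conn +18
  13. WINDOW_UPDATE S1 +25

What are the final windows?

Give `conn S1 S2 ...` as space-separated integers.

Op 1: conn=47 S1=70 S2=47 S3=47 blocked=[]
Op 2: conn=47 S1=86 S2=47 S3=47 blocked=[]
Op 3: conn=36 S1=86 S2=47 S3=36 blocked=[]
Op 4: conn=36 S1=86 S2=52 S3=36 blocked=[]
Op 5: conn=36 S1=110 S2=52 S3=36 blocked=[]
Op 6: conn=59 S1=110 S2=52 S3=36 blocked=[]
Op 7: conn=59 S1=110 S2=52 S3=55 blocked=[]
Op 8: conn=42 S1=93 S2=52 S3=55 blocked=[]
Op 9: conn=28 S1=93 S2=52 S3=41 blocked=[]
Op 10: conn=43 S1=93 S2=52 S3=41 blocked=[]
Op 11: conn=64 S1=93 S2=52 S3=41 blocked=[]
Op 12: conn=82 S1=93 S2=52 S3=41 blocked=[]
Op 13: conn=82 S1=118 S2=52 S3=41 blocked=[]

Answer: 82 118 52 41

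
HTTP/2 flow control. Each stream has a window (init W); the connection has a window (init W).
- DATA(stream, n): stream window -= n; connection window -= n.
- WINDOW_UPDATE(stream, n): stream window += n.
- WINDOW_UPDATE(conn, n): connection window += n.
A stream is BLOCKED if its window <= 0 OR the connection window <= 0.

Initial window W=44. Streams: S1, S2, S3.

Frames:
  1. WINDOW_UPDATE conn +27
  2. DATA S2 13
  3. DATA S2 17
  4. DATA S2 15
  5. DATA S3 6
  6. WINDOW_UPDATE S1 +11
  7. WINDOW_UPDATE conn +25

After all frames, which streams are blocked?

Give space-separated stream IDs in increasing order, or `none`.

Op 1: conn=71 S1=44 S2=44 S3=44 blocked=[]
Op 2: conn=58 S1=44 S2=31 S3=44 blocked=[]
Op 3: conn=41 S1=44 S2=14 S3=44 blocked=[]
Op 4: conn=26 S1=44 S2=-1 S3=44 blocked=[2]
Op 5: conn=20 S1=44 S2=-1 S3=38 blocked=[2]
Op 6: conn=20 S1=55 S2=-1 S3=38 blocked=[2]
Op 7: conn=45 S1=55 S2=-1 S3=38 blocked=[2]

Answer: S2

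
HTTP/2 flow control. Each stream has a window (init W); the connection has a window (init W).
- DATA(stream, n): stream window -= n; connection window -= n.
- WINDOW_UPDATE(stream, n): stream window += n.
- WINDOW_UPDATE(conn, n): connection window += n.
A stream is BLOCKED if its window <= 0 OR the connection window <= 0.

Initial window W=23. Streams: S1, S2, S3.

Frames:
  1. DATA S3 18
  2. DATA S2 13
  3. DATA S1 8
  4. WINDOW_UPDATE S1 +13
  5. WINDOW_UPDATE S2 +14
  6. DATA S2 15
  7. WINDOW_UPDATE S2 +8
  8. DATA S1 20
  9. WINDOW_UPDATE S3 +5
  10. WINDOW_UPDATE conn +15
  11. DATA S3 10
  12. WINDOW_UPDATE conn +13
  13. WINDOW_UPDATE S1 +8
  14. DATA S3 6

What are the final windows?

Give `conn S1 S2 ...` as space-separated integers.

Answer: -39 16 17 -6

Derivation:
Op 1: conn=5 S1=23 S2=23 S3=5 blocked=[]
Op 2: conn=-8 S1=23 S2=10 S3=5 blocked=[1, 2, 3]
Op 3: conn=-16 S1=15 S2=10 S3=5 blocked=[1, 2, 3]
Op 4: conn=-16 S1=28 S2=10 S3=5 blocked=[1, 2, 3]
Op 5: conn=-16 S1=28 S2=24 S3=5 blocked=[1, 2, 3]
Op 6: conn=-31 S1=28 S2=9 S3=5 blocked=[1, 2, 3]
Op 7: conn=-31 S1=28 S2=17 S3=5 blocked=[1, 2, 3]
Op 8: conn=-51 S1=8 S2=17 S3=5 blocked=[1, 2, 3]
Op 9: conn=-51 S1=8 S2=17 S3=10 blocked=[1, 2, 3]
Op 10: conn=-36 S1=8 S2=17 S3=10 blocked=[1, 2, 3]
Op 11: conn=-46 S1=8 S2=17 S3=0 blocked=[1, 2, 3]
Op 12: conn=-33 S1=8 S2=17 S3=0 blocked=[1, 2, 3]
Op 13: conn=-33 S1=16 S2=17 S3=0 blocked=[1, 2, 3]
Op 14: conn=-39 S1=16 S2=17 S3=-6 blocked=[1, 2, 3]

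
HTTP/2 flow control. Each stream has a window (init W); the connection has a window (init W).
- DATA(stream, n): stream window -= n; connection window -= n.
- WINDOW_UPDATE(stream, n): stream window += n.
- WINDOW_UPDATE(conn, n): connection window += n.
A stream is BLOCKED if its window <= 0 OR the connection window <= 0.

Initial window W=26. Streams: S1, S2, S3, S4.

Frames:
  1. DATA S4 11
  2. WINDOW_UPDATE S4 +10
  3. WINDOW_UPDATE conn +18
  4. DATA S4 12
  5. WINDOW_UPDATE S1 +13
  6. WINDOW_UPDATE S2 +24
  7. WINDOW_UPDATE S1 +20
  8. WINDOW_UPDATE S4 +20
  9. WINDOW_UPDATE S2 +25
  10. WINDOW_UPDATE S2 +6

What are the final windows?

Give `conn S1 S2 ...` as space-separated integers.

Answer: 21 59 81 26 33

Derivation:
Op 1: conn=15 S1=26 S2=26 S3=26 S4=15 blocked=[]
Op 2: conn=15 S1=26 S2=26 S3=26 S4=25 blocked=[]
Op 3: conn=33 S1=26 S2=26 S3=26 S4=25 blocked=[]
Op 4: conn=21 S1=26 S2=26 S3=26 S4=13 blocked=[]
Op 5: conn=21 S1=39 S2=26 S3=26 S4=13 blocked=[]
Op 6: conn=21 S1=39 S2=50 S3=26 S4=13 blocked=[]
Op 7: conn=21 S1=59 S2=50 S3=26 S4=13 blocked=[]
Op 8: conn=21 S1=59 S2=50 S3=26 S4=33 blocked=[]
Op 9: conn=21 S1=59 S2=75 S3=26 S4=33 blocked=[]
Op 10: conn=21 S1=59 S2=81 S3=26 S4=33 blocked=[]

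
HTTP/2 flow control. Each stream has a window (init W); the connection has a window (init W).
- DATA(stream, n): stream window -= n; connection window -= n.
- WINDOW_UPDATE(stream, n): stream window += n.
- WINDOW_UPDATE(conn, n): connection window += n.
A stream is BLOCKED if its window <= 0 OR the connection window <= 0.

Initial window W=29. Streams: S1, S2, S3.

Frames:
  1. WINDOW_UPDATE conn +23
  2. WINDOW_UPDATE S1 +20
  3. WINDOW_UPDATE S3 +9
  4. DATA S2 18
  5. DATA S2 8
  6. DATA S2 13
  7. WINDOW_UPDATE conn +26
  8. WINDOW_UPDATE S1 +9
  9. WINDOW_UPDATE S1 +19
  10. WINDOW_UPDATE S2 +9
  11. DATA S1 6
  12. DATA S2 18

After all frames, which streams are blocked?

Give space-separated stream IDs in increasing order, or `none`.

Op 1: conn=52 S1=29 S2=29 S3=29 blocked=[]
Op 2: conn=52 S1=49 S2=29 S3=29 blocked=[]
Op 3: conn=52 S1=49 S2=29 S3=38 blocked=[]
Op 4: conn=34 S1=49 S2=11 S3=38 blocked=[]
Op 5: conn=26 S1=49 S2=3 S3=38 blocked=[]
Op 6: conn=13 S1=49 S2=-10 S3=38 blocked=[2]
Op 7: conn=39 S1=49 S2=-10 S3=38 blocked=[2]
Op 8: conn=39 S1=58 S2=-10 S3=38 blocked=[2]
Op 9: conn=39 S1=77 S2=-10 S3=38 blocked=[2]
Op 10: conn=39 S1=77 S2=-1 S3=38 blocked=[2]
Op 11: conn=33 S1=71 S2=-1 S3=38 blocked=[2]
Op 12: conn=15 S1=71 S2=-19 S3=38 blocked=[2]

Answer: S2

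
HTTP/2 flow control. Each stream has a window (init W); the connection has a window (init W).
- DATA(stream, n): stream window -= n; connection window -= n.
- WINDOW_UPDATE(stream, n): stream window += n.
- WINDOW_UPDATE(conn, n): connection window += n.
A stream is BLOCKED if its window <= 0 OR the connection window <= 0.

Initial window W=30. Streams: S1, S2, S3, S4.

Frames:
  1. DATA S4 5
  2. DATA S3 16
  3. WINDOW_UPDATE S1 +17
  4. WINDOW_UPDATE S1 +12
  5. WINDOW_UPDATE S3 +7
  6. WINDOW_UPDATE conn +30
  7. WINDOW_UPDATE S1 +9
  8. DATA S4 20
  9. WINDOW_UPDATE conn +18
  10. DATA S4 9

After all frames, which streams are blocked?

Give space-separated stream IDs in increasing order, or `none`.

Answer: S4

Derivation:
Op 1: conn=25 S1=30 S2=30 S3=30 S4=25 blocked=[]
Op 2: conn=9 S1=30 S2=30 S3=14 S4=25 blocked=[]
Op 3: conn=9 S1=47 S2=30 S3=14 S4=25 blocked=[]
Op 4: conn=9 S1=59 S2=30 S3=14 S4=25 blocked=[]
Op 5: conn=9 S1=59 S2=30 S3=21 S4=25 blocked=[]
Op 6: conn=39 S1=59 S2=30 S3=21 S4=25 blocked=[]
Op 7: conn=39 S1=68 S2=30 S3=21 S4=25 blocked=[]
Op 8: conn=19 S1=68 S2=30 S3=21 S4=5 blocked=[]
Op 9: conn=37 S1=68 S2=30 S3=21 S4=5 blocked=[]
Op 10: conn=28 S1=68 S2=30 S3=21 S4=-4 blocked=[4]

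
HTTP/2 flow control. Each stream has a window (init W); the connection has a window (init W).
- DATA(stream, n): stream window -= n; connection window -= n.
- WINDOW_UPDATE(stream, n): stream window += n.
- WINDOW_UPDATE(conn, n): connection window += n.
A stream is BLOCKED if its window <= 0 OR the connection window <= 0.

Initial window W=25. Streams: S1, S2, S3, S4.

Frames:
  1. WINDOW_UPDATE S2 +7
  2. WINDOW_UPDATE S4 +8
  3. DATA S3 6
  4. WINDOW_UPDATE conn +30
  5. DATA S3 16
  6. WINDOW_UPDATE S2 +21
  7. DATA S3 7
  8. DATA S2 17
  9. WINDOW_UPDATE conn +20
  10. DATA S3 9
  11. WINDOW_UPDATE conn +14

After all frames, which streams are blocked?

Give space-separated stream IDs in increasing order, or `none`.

Answer: S3

Derivation:
Op 1: conn=25 S1=25 S2=32 S3=25 S4=25 blocked=[]
Op 2: conn=25 S1=25 S2=32 S3=25 S4=33 blocked=[]
Op 3: conn=19 S1=25 S2=32 S3=19 S4=33 blocked=[]
Op 4: conn=49 S1=25 S2=32 S3=19 S4=33 blocked=[]
Op 5: conn=33 S1=25 S2=32 S3=3 S4=33 blocked=[]
Op 6: conn=33 S1=25 S2=53 S3=3 S4=33 blocked=[]
Op 7: conn=26 S1=25 S2=53 S3=-4 S4=33 blocked=[3]
Op 8: conn=9 S1=25 S2=36 S3=-4 S4=33 blocked=[3]
Op 9: conn=29 S1=25 S2=36 S3=-4 S4=33 blocked=[3]
Op 10: conn=20 S1=25 S2=36 S3=-13 S4=33 blocked=[3]
Op 11: conn=34 S1=25 S2=36 S3=-13 S4=33 blocked=[3]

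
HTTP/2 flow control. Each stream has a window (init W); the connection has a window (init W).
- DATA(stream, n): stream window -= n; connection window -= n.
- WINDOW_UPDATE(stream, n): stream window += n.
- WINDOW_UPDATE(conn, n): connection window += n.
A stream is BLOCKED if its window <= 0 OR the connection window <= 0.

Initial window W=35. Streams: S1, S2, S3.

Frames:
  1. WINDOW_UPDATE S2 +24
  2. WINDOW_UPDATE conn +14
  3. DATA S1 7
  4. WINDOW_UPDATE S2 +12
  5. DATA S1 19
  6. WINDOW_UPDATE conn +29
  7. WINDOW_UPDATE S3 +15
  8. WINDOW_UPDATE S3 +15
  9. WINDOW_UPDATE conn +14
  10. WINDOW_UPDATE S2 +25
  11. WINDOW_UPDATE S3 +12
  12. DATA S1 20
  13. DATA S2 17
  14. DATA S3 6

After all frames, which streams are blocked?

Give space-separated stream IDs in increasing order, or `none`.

Op 1: conn=35 S1=35 S2=59 S3=35 blocked=[]
Op 2: conn=49 S1=35 S2=59 S3=35 blocked=[]
Op 3: conn=42 S1=28 S2=59 S3=35 blocked=[]
Op 4: conn=42 S1=28 S2=71 S3=35 blocked=[]
Op 5: conn=23 S1=9 S2=71 S3=35 blocked=[]
Op 6: conn=52 S1=9 S2=71 S3=35 blocked=[]
Op 7: conn=52 S1=9 S2=71 S3=50 blocked=[]
Op 8: conn=52 S1=9 S2=71 S3=65 blocked=[]
Op 9: conn=66 S1=9 S2=71 S3=65 blocked=[]
Op 10: conn=66 S1=9 S2=96 S3=65 blocked=[]
Op 11: conn=66 S1=9 S2=96 S3=77 blocked=[]
Op 12: conn=46 S1=-11 S2=96 S3=77 blocked=[1]
Op 13: conn=29 S1=-11 S2=79 S3=77 blocked=[1]
Op 14: conn=23 S1=-11 S2=79 S3=71 blocked=[1]

Answer: S1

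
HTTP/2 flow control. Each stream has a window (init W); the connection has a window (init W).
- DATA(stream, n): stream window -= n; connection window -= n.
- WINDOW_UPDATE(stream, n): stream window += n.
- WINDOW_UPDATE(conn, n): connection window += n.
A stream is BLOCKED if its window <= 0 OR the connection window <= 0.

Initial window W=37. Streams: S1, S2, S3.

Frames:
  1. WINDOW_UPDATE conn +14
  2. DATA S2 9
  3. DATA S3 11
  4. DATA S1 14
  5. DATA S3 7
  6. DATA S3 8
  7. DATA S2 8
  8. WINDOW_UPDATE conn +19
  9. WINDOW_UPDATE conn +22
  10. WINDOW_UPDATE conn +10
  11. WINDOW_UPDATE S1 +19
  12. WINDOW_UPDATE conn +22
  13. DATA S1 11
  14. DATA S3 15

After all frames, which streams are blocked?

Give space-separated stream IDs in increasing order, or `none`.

Answer: S3

Derivation:
Op 1: conn=51 S1=37 S2=37 S3=37 blocked=[]
Op 2: conn=42 S1=37 S2=28 S3=37 blocked=[]
Op 3: conn=31 S1=37 S2=28 S3=26 blocked=[]
Op 4: conn=17 S1=23 S2=28 S3=26 blocked=[]
Op 5: conn=10 S1=23 S2=28 S3=19 blocked=[]
Op 6: conn=2 S1=23 S2=28 S3=11 blocked=[]
Op 7: conn=-6 S1=23 S2=20 S3=11 blocked=[1, 2, 3]
Op 8: conn=13 S1=23 S2=20 S3=11 blocked=[]
Op 9: conn=35 S1=23 S2=20 S3=11 blocked=[]
Op 10: conn=45 S1=23 S2=20 S3=11 blocked=[]
Op 11: conn=45 S1=42 S2=20 S3=11 blocked=[]
Op 12: conn=67 S1=42 S2=20 S3=11 blocked=[]
Op 13: conn=56 S1=31 S2=20 S3=11 blocked=[]
Op 14: conn=41 S1=31 S2=20 S3=-4 blocked=[3]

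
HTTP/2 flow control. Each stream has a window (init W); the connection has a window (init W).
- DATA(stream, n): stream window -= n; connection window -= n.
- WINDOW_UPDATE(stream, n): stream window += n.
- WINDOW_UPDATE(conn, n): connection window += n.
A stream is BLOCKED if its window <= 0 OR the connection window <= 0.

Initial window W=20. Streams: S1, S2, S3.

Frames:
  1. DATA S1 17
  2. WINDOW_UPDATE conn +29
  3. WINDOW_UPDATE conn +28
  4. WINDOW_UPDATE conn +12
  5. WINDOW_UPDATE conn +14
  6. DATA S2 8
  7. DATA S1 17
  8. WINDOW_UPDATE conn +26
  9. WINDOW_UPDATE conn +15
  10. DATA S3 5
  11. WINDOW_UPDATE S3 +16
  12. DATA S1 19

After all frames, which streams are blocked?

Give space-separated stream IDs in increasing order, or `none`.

Answer: S1

Derivation:
Op 1: conn=3 S1=3 S2=20 S3=20 blocked=[]
Op 2: conn=32 S1=3 S2=20 S3=20 blocked=[]
Op 3: conn=60 S1=3 S2=20 S3=20 blocked=[]
Op 4: conn=72 S1=3 S2=20 S3=20 blocked=[]
Op 5: conn=86 S1=3 S2=20 S3=20 blocked=[]
Op 6: conn=78 S1=3 S2=12 S3=20 blocked=[]
Op 7: conn=61 S1=-14 S2=12 S3=20 blocked=[1]
Op 8: conn=87 S1=-14 S2=12 S3=20 blocked=[1]
Op 9: conn=102 S1=-14 S2=12 S3=20 blocked=[1]
Op 10: conn=97 S1=-14 S2=12 S3=15 blocked=[1]
Op 11: conn=97 S1=-14 S2=12 S3=31 blocked=[1]
Op 12: conn=78 S1=-33 S2=12 S3=31 blocked=[1]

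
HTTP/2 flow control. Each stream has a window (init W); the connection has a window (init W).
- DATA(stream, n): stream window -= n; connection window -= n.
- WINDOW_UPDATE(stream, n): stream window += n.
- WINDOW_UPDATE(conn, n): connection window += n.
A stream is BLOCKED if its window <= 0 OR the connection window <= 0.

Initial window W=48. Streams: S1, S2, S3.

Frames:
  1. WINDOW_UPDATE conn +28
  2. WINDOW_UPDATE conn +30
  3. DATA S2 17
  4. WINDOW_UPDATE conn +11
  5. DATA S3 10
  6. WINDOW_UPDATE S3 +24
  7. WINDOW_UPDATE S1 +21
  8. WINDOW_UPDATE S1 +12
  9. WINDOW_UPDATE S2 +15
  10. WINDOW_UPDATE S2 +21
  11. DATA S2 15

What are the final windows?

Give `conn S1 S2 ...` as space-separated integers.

Op 1: conn=76 S1=48 S2=48 S3=48 blocked=[]
Op 2: conn=106 S1=48 S2=48 S3=48 blocked=[]
Op 3: conn=89 S1=48 S2=31 S3=48 blocked=[]
Op 4: conn=100 S1=48 S2=31 S3=48 blocked=[]
Op 5: conn=90 S1=48 S2=31 S3=38 blocked=[]
Op 6: conn=90 S1=48 S2=31 S3=62 blocked=[]
Op 7: conn=90 S1=69 S2=31 S3=62 blocked=[]
Op 8: conn=90 S1=81 S2=31 S3=62 blocked=[]
Op 9: conn=90 S1=81 S2=46 S3=62 blocked=[]
Op 10: conn=90 S1=81 S2=67 S3=62 blocked=[]
Op 11: conn=75 S1=81 S2=52 S3=62 blocked=[]

Answer: 75 81 52 62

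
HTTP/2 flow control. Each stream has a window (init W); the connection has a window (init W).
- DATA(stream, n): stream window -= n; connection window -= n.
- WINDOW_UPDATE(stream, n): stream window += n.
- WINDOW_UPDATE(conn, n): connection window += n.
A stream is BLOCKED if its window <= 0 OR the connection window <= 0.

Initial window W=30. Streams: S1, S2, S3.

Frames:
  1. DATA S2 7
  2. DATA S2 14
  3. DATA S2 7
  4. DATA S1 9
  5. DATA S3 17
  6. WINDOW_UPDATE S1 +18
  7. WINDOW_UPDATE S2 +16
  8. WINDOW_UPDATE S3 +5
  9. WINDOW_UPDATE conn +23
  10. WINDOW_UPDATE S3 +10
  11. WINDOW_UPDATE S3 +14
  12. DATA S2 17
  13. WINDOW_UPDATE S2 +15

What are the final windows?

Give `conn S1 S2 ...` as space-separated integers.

Op 1: conn=23 S1=30 S2=23 S3=30 blocked=[]
Op 2: conn=9 S1=30 S2=9 S3=30 blocked=[]
Op 3: conn=2 S1=30 S2=2 S3=30 blocked=[]
Op 4: conn=-7 S1=21 S2=2 S3=30 blocked=[1, 2, 3]
Op 5: conn=-24 S1=21 S2=2 S3=13 blocked=[1, 2, 3]
Op 6: conn=-24 S1=39 S2=2 S3=13 blocked=[1, 2, 3]
Op 7: conn=-24 S1=39 S2=18 S3=13 blocked=[1, 2, 3]
Op 8: conn=-24 S1=39 S2=18 S3=18 blocked=[1, 2, 3]
Op 9: conn=-1 S1=39 S2=18 S3=18 blocked=[1, 2, 3]
Op 10: conn=-1 S1=39 S2=18 S3=28 blocked=[1, 2, 3]
Op 11: conn=-1 S1=39 S2=18 S3=42 blocked=[1, 2, 3]
Op 12: conn=-18 S1=39 S2=1 S3=42 blocked=[1, 2, 3]
Op 13: conn=-18 S1=39 S2=16 S3=42 blocked=[1, 2, 3]

Answer: -18 39 16 42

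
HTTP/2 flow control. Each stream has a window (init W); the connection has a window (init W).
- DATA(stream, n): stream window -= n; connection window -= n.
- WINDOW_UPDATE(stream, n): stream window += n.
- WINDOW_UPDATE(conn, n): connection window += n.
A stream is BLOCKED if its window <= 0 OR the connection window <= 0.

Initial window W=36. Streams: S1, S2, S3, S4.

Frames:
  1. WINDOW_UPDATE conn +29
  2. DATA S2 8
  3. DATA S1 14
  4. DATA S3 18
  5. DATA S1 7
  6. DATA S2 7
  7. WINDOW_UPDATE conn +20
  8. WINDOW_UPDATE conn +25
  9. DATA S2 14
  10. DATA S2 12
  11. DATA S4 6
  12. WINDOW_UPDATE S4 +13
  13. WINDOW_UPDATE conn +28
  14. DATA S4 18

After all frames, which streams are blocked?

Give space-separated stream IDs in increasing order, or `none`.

Answer: S2

Derivation:
Op 1: conn=65 S1=36 S2=36 S3=36 S4=36 blocked=[]
Op 2: conn=57 S1=36 S2=28 S3=36 S4=36 blocked=[]
Op 3: conn=43 S1=22 S2=28 S3=36 S4=36 blocked=[]
Op 4: conn=25 S1=22 S2=28 S3=18 S4=36 blocked=[]
Op 5: conn=18 S1=15 S2=28 S3=18 S4=36 blocked=[]
Op 6: conn=11 S1=15 S2=21 S3=18 S4=36 blocked=[]
Op 7: conn=31 S1=15 S2=21 S3=18 S4=36 blocked=[]
Op 8: conn=56 S1=15 S2=21 S3=18 S4=36 blocked=[]
Op 9: conn=42 S1=15 S2=7 S3=18 S4=36 blocked=[]
Op 10: conn=30 S1=15 S2=-5 S3=18 S4=36 blocked=[2]
Op 11: conn=24 S1=15 S2=-5 S3=18 S4=30 blocked=[2]
Op 12: conn=24 S1=15 S2=-5 S3=18 S4=43 blocked=[2]
Op 13: conn=52 S1=15 S2=-5 S3=18 S4=43 blocked=[2]
Op 14: conn=34 S1=15 S2=-5 S3=18 S4=25 blocked=[2]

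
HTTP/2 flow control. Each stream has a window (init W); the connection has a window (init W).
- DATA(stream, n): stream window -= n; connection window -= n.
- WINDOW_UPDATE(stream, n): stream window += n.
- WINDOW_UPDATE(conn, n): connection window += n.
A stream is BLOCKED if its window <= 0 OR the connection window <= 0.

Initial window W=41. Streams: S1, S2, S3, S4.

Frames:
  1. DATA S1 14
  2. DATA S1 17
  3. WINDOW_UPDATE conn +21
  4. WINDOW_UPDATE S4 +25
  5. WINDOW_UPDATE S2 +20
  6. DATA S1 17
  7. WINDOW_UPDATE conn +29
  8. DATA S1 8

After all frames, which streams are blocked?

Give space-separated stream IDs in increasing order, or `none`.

Op 1: conn=27 S1=27 S2=41 S3=41 S4=41 blocked=[]
Op 2: conn=10 S1=10 S2=41 S3=41 S4=41 blocked=[]
Op 3: conn=31 S1=10 S2=41 S3=41 S4=41 blocked=[]
Op 4: conn=31 S1=10 S2=41 S3=41 S4=66 blocked=[]
Op 5: conn=31 S1=10 S2=61 S3=41 S4=66 blocked=[]
Op 6: conn=14 S1=-7 S2=61 S3=41 S4=66 blocked=[1]
Op 7: conn=43 S1=-7 S2=61 S3=41 S4=66 blocked=[1]
Op 8: conn=35 S1=-15 S2=61 S3=41 S4=66 blocked=[1]

Answer: S1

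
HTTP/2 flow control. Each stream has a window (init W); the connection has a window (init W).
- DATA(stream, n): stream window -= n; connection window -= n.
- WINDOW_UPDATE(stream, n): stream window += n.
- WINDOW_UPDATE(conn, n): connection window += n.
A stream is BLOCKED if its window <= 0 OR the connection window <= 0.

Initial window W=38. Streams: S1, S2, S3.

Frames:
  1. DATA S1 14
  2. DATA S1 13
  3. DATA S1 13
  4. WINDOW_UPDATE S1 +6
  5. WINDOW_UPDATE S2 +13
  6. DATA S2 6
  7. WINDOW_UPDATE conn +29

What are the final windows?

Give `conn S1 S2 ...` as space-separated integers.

Op 1: conn=24 S1=24 S2=38 S3=38 blocked=[]
Op 2: conn=11 S1=11 S2=38 S3=38 blocked=[]
Op 3: conn=-2 S1=-2 S2=38 S3=38 blocked=[1, 2, 3]
Op 4: conn=-2 S1=4 S2=38 S3=38 blocked=[1, 2, 3]
Op 5: conn=-2 S1=4 S2=51 S3=38 blocked=[1, 2, 3]
Op 6: conn=-8 S1=4 S2=45 S3=38 blocked=[1, 2, 3]
Op 7: conn=21 S1=4 S2=45 S3=38 blocked=[]

Answer: 21 4 45 38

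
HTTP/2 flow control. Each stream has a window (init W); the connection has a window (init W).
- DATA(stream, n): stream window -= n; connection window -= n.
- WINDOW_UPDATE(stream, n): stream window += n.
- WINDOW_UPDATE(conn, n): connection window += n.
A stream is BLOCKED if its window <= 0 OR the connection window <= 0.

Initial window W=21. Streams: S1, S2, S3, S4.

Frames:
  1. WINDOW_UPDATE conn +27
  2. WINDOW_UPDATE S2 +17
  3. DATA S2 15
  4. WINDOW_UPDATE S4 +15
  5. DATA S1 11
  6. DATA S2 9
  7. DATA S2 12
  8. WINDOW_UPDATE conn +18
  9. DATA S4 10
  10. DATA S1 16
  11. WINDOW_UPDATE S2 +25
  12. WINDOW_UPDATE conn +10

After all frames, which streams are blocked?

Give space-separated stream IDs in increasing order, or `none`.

Answer: S1

Derivation:
Op 1: conn=48 S1=21 S2=21 S3=21 S4=21 blocked=[]
Op 2: conn=48 S1=21 S2=38 S3=21 S4=21 blocked=[]
Op 3: conn=33 S1=21 S2=23 S3=21 S4=21 blocked=[]
Op 4: conn=33 S1=21 S2=23 S3=21 S4=36 blocked=[]
Op 5: conn=22 S1=10 S2=23 S3=21 S4=36 blocked=[]
Op 6: conn=13 S1=10 S2=14 S3=21 S4=36 blocked=[]
Op 7: conn=1 S1=10 S2=2 S3=21 S4=36 blocked=[]
Op 8: conn=19 S1=10 S2=2 S3=21 S4=36 blocked=[]
Op 9: conn=9 S1=10 S2=2 S3=21 S4=26 blocked=[]
Op 10: conn=-7 S1=-6 S2=2 S3=21 S4=26 blocked=[1, 2, 3, 4]
Op 11: conn=-7 S1=-6 S2=27 S3=21 S4=26 blocked=[1, 2, 3, 4]
Op 12: conn=3 S1=-6 S2=27 S3=21 S4=26 blocked=[1]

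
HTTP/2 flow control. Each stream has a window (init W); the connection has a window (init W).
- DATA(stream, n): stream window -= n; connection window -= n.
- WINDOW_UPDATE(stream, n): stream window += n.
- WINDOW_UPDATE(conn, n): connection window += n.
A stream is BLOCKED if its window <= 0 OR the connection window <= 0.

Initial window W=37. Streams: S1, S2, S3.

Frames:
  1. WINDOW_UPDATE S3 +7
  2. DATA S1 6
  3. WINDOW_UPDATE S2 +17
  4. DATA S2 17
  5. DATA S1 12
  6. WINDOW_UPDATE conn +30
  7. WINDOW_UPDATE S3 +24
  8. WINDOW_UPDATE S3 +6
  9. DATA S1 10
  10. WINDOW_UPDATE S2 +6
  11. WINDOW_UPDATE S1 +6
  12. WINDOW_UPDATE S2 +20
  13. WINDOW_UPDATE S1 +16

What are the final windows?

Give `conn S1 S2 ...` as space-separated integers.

Op 1: conn=37 S1=37 S2=37 S3=44 blocked=[]
Op 2: conn=31 S1=31 S2=37 S3=44 blocked=[]
Op 3: conn=31 S1=31 S2=54 S3=44 blocked=[]
Op 4: conn=14 S1=31 S2=37 S3=44 blocked=[]
Op 5: conn=2 S1=19 S2=37 S3=44 blocked=[]
Op 6: conn=32 S1=19 S2=37 S3=44 blocked=[]
Op 7: conn=32 S1=19 S2=37 S3=68 blocked=[]
Op 8: conn=32 S1=19 S2=37 S3=74 blocked=[]
Op 9: conn=22 S1=9 S2=37 S3=74 blocked=[]
Op 10: conn=22 S1=9 S2=43 S3=74 blocked=[]
Op 11: conn=22 S1=15 S2=43 S3=74 blocked=[]
Op 12: conn=22 S1=15 S2=63 S3=74 blocked=[]
Op 13: conn=22 S1=31 S2=63 S3=74 blocked=[]

Answer: 22 31 63 74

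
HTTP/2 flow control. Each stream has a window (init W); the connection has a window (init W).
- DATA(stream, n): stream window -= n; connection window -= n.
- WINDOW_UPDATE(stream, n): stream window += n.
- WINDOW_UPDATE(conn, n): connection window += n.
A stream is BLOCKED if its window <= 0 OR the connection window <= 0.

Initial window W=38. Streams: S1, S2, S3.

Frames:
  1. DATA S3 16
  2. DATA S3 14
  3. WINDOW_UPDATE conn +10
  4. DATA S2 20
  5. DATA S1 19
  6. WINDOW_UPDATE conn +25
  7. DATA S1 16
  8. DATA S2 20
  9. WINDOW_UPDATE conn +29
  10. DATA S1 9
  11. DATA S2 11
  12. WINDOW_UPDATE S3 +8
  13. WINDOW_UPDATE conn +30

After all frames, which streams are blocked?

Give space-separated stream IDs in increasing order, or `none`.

Op 1: conn=22 S1=38 S2=38 S3=22 blocked=[]
Op 2: conn=8 S1=38 S2=38 S3=8 blocked=[]
Op 3: conn=18 S1=38 S2=38 S3=8 blocked=[]
Op 4: conn=-2 S1=38 S2=18 S3=8 blocked=[1, 2, 3]
Op 5: conn=-21 S1=19 S2=18 S3=8 blocked=[1, 2, 3]
Op 6: conn=4 S1=19 S2=18 S3=8 blocked=[]
Op 7: conn=-12 S1=3 S2=18 S3=8 blocked=[1, 2, 3]
Op 8: conn=-32 S1=3 S2=-2 S3=8 blocked=[1, 2, 3]
Op 9: conn=-3 S1=3 S2=-2 S3=8 blocked=[1, 2, 3]
Op 10: conn=-12 S1=-6 S2=-2 S3=8 blocked=[1, 2, 3]
Op 11: conn=-23 S1=-6 S2=-13 S3=8 blocked=[1, 2, 3]
Op 12: conn=-23 S1=-6 S2=-13 S3=16 blocked=[1, 2, 3]
Op 13: conn=7 S1=-6 S2=-13 S3=16 blocked=[1, 2]

Answer: S1 S2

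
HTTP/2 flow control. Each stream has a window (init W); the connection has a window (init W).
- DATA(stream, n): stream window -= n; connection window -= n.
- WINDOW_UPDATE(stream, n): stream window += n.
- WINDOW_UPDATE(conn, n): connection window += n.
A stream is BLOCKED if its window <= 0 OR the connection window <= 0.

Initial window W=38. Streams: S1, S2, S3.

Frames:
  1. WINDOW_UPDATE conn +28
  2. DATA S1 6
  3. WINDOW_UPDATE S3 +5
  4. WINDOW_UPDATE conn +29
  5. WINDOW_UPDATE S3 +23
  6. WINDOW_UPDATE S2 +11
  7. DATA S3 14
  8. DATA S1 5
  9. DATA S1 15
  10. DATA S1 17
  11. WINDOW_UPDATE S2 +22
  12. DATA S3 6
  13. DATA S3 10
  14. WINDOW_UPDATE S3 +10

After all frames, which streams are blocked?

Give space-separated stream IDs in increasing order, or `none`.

Op 1: conn=66 S1=38 S2=38 S3=38 blocked=[]
Op 2: conn=60 S1=32 S2=38 S3=38 blocked=[]
Op 3: conn=60 S1=32 S2=38 S3=43 blocked=[]
Op 4: conn=89 S1=32 S2=38 S3=43 blocked=[]
Op 5: conn=89 S1=32 S2=38 S3=66 blocked=[]
Op 6: conn=89 S1=32 S2=49 S3=66 blocked=[]
Op 7: conn=75 S1=32 S2=49 S3=52 blocked=[]
Op 8: conn=70 S1=27 S2=49 S3=52 blocked=[]
Op 9: conn=55 S1=12 S2=49 S3=52 blocked=[]
Op 10: conn=38 S1=-5 S2=49 S3=52 blocked=[1]
Op 11: conn=38 S1=-5 S2=71 S3=52 blocked=[1]
Op 12: conn=32 S1=-5 S2=71 S3=46 blocked=[1]
Op 13: conn=22 S1=-5 S2=71 S3=36 blocked=[1]
Op 14: conn=22 S1=-5 S2=71 S3=46 blocked=[1]

Answer: S1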